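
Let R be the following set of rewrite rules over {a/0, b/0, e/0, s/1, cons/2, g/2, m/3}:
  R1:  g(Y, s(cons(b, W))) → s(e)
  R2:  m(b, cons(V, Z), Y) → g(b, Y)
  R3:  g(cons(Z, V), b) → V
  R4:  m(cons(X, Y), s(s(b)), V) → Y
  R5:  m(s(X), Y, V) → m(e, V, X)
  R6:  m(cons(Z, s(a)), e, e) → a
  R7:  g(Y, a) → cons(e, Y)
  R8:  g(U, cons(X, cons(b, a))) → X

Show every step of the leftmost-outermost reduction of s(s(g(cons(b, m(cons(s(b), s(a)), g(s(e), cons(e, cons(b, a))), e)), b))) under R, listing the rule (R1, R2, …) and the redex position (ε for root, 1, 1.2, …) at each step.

1. s(s(g(cons(b, m(cons(s(b), s(a)), g(s(e), cons(e, cons(b, a))), e)), b)))  →  s(s(m(cons(s(b), s(a)), g(s(e), cons(e, cons(b, a))), e)))   [R3 at 1.1]
2. s(s(m(cons(s(b), s(a)), g(s(e), cons(e, cons(b, a))), e)))  →  s(s(m(cons(s(b), s(a)), e, e)))   [R8 at 1.1.2]
3. s(s(m(cons(s(b), s(a)), e, e)))  →  s(s(a))   [R6 at 1.1]

s(s(a))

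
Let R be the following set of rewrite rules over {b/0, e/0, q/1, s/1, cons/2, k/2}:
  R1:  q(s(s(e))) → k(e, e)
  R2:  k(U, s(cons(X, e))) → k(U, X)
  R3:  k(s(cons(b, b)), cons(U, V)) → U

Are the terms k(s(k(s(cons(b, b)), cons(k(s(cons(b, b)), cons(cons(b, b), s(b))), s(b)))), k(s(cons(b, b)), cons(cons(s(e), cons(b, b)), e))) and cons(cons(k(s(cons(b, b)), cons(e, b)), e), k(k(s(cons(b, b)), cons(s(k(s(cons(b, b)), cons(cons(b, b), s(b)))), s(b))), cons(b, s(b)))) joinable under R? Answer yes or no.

no — NF(t₁) = s(e), NF(t₂) = cons(cons(e, e), b)

Reduce t₁ = k(s(k(s(cons(b, b)), cons(k(s(cons(b, b)), cons(cons(b, b), s(b))), s(b)))), k(s(cons(b, b)), cons(cons(s(e), cons(b, b)), e))):
1. k(s(k(s(cons(b, b)), cons(k(s(cons(b, b)), cons(cons(b, b), s(b))), s(b)))), k(s(cons(b, b)), cons(cons(s(e), cons(b, b)), e)))  →  k(s(k(s(cons(b, b)), cons(cons(b, b), s(b)))), k(s(cons(b, b)), cons(cons(s(e), cons(b, b)), e)))   [R3 at 1.1]
2. k(s(k(s(cons(b, b)), cons(cons(b, b), s(b)))), k(s(cons(b, b)), cons(cons(s(e), cons(b, b)), e)))  →  k(s(cons(b, b)), k(s(cons(b, b)), cons(cons(s(e), cons(b, b)), e)))   [R3 at 1.1]
3. k(s(cons(b, b)), k(s(cons(b, b)), cons(cons(s(e), cons(b, b)), e)))  →  k(s(cons(b, b)), cons(s(e), cons(b, b)))   [R3 at 2]
4. k(s(cons(b, b)), cons(s(e), cons(b, b)))  →  s(e)   [R3 at ε]

Reduce t₂ = cons(cons(k(s(cons(b, b)), cons(e, b)), e), k(k(s(cons(b, b)), cons(s(k(s(cons(b, b)), cons(cons(b, b), s(b)))), s(b))), cons(b, s(b)))):
1. cons(cons(k(s(cons(b, b)), cons(e, b)), e), k(k(s(cons(b, b)), cons(s(k(s(cons(b, b)), cons(cons(b, b), s(b)))), s(b))), cons(b, s(b))))  →  cons(cons(e, e), k(k(s(cons(b, b)), cons(s(k(s(cons(b, b)), cons(cons(b, b), s(b)))), s(b))), cons(b, s(b))))   [R3 at 1.1]
2. cons(cons(e, e), k(k(s(cons(b, b)), cons(s(k(s(cons(b, b)), cons(cons(b, b), s(b)))), s(b))), cons(b, s(b))))  →  cons(cons(e, e), k(s(k(s(cons(b, b)), cons(cons(b, b), s(b)))), cons(b, s(b))))   [R3 at 2.1]
3. cons(cons(e, e), k(s(k(s(cons(b, b)), cons(cons(b, b), s(b)))), cons(b, s(b))))  →  cons(cons(e, e), k(s(cons(b, b)), cons(b, s(b))))   [R3 at 2.1.1]
4. cons(cons(e, e), k(s(cons(b, b)), cons(b, s(b))))  →  cons(cons(e, e), b)   [R3 at 2]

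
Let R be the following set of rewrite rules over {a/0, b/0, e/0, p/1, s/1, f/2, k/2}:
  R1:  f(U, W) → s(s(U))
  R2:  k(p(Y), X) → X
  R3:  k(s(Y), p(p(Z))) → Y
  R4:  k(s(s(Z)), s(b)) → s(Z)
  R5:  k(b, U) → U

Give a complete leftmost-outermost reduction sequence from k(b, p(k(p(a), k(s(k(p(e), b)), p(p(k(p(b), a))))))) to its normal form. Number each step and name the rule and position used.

p(b)

1. k(b, p(k(p(a), k(s(k(p(e), b)), p(p(k(p(b), a)))))))  →  p(k(p(a), k(s(k(p(e), b)), p(p(k(p(b), a))))))   [R5 at ε]
2. p(k(p(a), k(s(k(p(e), b)), p(p(k(p(b), a))))))  →  p(k(s(k(p(e), b)), p(p(k(p(b), a)))))   [R2 at 1]
3. p(k(s(k(p(e), b)), p(p(k(p(b), a)))))  →  p(k(p(e), b))   [R3 at 1]
4. p(k(p(e), b))  →  p(b)   [R2 at 1]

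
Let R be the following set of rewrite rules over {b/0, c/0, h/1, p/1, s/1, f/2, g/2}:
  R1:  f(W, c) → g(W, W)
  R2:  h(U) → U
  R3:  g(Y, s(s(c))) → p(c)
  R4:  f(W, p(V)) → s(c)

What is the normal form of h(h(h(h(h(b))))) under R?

b

1. h(h(h(h(h(b)))))  →  h(h(h(h(b))))   [R2 at ε]
2. h(h(h(h(b))))  →  h(h(h(b)))   [R2 at ε]
3. h(h(h(b)))  →  h(h(b))   [R2 at ε]
4. h(h(b))  →  h(b)   [R2 at ε]
5. h(b)  →  b   [R2 at ε]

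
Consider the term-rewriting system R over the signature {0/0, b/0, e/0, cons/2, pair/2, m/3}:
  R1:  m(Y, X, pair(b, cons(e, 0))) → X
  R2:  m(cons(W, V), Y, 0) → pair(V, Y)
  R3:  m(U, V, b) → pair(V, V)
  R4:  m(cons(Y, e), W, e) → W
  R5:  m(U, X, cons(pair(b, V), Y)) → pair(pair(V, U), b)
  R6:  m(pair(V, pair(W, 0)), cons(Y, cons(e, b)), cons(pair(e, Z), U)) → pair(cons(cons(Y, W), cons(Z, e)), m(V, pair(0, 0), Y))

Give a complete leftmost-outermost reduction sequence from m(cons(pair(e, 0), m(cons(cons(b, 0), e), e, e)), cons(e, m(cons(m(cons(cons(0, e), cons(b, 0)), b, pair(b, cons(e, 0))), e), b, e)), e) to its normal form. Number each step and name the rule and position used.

1. m(cons(pair(e, 0), m(cons(cons(b, 0), e), e, e)), cons(e, m(cons(m(cons(cons(0, e), cons(b, 0)), b, pair(b, cons(e, 0))), e), b, e)), e)  →  m(cons(pair(e, 0), e), cons(e, m(cons(m(cons(cons(0, e), cons(b, 0)), b, pair(b, cons(e, 0))), e), b, e)), e)   [R4 at 1.2]
2. m(cons(pair(e, 0), e), cons(e, m(cons(m(cons(cons(0, e), cons(b, 0)), b, pair(b, cons(e, 0))), e), b, e)), e)  →  cons(e, m(cons(m(cons(cons(0, e), cons(b, 0)), b, pair(b, cons(e, 0))), e), b, e))   [R4 at ε]
3. cons(e, m(cons(m(cons(cons(0, e), cons(b, 0)), b, pair(b, cons(e, 0))), e), b, e))  →  cons(e, b)   [R4 at 2]

cons(e, b)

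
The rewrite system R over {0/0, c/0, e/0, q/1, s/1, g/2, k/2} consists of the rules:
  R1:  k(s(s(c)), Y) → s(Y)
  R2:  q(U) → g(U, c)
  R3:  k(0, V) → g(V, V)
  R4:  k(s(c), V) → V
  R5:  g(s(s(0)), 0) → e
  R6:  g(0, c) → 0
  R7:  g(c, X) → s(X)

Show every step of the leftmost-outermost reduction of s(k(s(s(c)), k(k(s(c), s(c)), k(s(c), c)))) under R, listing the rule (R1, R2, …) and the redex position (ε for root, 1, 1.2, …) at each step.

1. s(k(s(s(c)), k(k(s(c), s(c)), k(s(c), c))))  →  s(s(k(k(s(c), s(c)), k(s(c), c))))   [R1 at 1]
2. s(s(k(k(s(c), s(c)), k(s(c), c))))  →  s(s(k(s(c), k(s(c), c))))   [R4 at 1.1.1]
3. s(s(k(s(c), k(s(c), c))))  →  s(s(k(s(c), c)))   [R4 at 1.1]
4. s(s(k(s(c), c)))  →  s(s(c))   [R4 at 1.1]

s(s(c))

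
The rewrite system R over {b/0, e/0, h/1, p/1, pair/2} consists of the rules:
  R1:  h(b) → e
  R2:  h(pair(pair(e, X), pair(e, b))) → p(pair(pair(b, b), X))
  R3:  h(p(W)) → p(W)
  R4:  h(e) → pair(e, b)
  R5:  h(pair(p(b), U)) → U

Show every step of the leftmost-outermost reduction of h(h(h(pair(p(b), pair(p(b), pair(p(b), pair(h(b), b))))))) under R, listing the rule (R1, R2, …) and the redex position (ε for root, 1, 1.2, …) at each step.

1. h(h(h(pair(p(b), pair(p(b), pair(p(b), pair(h(b), b)))))))  →  h(h(pair(p(b), pair(p(b), pair(h(b), b)))))   [R5 at 1.1]
2. h(h(pair(p(b), pair(p(b), pair(h(b), b)))))  →  h(pair(p(b), pair(h(b), b)))   [R5 at 1]
3. h(pair(p(b), pair(h(b), b)))  →  pair(h(b), b)   [R5 at ε]
4. pair(h(b), b)  →  pair(e, b)   [R1 at 1]

pair(e, b)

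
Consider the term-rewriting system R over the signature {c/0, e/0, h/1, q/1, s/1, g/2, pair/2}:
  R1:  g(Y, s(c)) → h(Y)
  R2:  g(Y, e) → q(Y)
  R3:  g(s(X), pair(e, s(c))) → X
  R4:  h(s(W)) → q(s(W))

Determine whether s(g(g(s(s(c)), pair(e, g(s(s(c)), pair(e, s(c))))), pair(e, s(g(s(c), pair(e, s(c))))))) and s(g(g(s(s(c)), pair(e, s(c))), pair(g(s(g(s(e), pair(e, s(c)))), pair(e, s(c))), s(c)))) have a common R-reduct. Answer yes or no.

yes — NF(t₁) = s(c), NF(t₂) = s(c)

Reduce t₁ = s(g(g(s(s(c)), pair(e, g(s(s(c)), pair(e, s(c))))), pair(e, s(g(s(c), pair(e, s(c))))))):
1. s(g(g(s(s(c)), pair(e, g(s(s(c)), pair(e, s(c))))), pair(e, s(g(s(c), pair(e, s(c)))))))  →  s(g(g(s(s(c)), pair(e, s(c))), pair(e, s(g(s(c), pair(e, s(c)))))))   [R3 at 1.1.2.2]
2. s(g(g(s(s(c)), pair(e, s(c))), pair(e, s(g(s(c), pair(e, s(c)))))))  →  s(g(s(c), pair(e, s(g(s(c), pair(e, s(c)))))))   [R3 at 1.1]
3. s(g(s(c), pair(e, s(g(s(c), pair(e, s(c)))))))  →  s(g(s(c), pair(e, s(c))))   [R3 at 1.2.2.1]
4. s(g(s(c), pair(e, s(c))))  →  s(c)   [R3 at 1]

Reduce t₂ = s(g(g(s(s(c)), pair(e, s(c))), pair(g(s(g(s(e), pair(e, s(c)))), pair(e, s(c))), s(c)))):
1. s(g(g(s(s(c)), pair(e, s(c))), pair(g(s(g(s(e), pair(e, s(c)))), pair(e, s(c))), s(c))))  →  s(g(s(c), pair(g(s(g(s(e), pair(e, s(c)))), pair(e, s(c))), s(c))))   [R3 at 1.1]
2. s(g(s(c), pair(g(s(g(s(e), pair(e, s(c)))), pair(e, s(c))), s(c))))  →  s(g(s(c), pair(g(s(e), pair(e, s(c))), s(c))))   [R3 at 1.2.1]
3. s(g(s(c), pair(g(s(e), pair(e, s(c))), s(c))))  →  s(g(s(c), pair(e, s(c))))   [R3 at 1.2.1]
4. s(g(s(c), pair(e, s(c))))  →  s(c)   [R3 at 1]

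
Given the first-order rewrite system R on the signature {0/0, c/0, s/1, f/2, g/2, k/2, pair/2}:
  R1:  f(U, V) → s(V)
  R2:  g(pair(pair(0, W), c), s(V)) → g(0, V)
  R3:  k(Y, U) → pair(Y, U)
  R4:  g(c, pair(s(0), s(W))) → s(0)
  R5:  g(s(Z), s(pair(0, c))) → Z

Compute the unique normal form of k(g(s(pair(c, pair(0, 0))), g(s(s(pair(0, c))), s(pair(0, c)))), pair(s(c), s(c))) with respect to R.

pair(pair(c, pair(0, 0)), pair(s(c), s(c)))

1. k(g(s(pair(c, pair(0, 0))), g(s(s(pair(0, c))), s(pair(0, c)))), pair(s(c), s(c)))  →  pair(g(s(pair(c, pair(0, 0))), g(s(s(pair(0, c))), s(pair(0, c)))), pair(s(c), s(c)))   [R3 at ε]
2. pair(g(s(pair(c, pair(0, 0))), g(s(s(pair(0, c))), s(pair(0, c)))), pair(s(c), s(c)))  →  pair(g(s(pair(c, pair(0, 0))), s(pair(0, c))), pair(s(c), s(c)))   [R5 at 1.2]
3. pair(g(s(pair(c, pair(0, 0))), s(pair(0, c))), pair(s(c), s(c)))  →  pair(pair(c, pair(0, 0)), pair(s(c), s(c)))   [R5 at 1]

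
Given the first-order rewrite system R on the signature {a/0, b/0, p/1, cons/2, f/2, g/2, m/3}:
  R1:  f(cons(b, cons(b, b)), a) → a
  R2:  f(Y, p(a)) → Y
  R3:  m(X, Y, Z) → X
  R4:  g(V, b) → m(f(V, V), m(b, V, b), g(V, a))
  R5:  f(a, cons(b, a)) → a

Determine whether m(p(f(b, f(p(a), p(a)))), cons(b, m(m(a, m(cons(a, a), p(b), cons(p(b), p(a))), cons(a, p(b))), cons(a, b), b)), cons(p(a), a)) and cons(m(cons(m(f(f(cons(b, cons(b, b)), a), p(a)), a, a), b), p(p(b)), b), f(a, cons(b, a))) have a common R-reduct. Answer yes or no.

Reduce t₁ = m(p(f(b, f(p(a), p(a)))), cons(b, m(m(a, m(cons(a, a), p(b), cons(p(b), p(a))), cons(a, p(b))), cons(a, b), b)), cons(p(a), a)):
1. m(p(f(b, f(p(a), p(a)))), cons(b, m(m(a, m(cons(a, a), p(b), cons(p(b), p(a))), cons(a, p(b))), cons(a, b), b)), cons(p(a), a))  →  p(f(b, f(p(a), p(a))))   [R3 at ε]
2. p(f(b, f(p(a), p(a))))  →  p(f(b, p(a)))   [R2 at 1.2]
3. p(f(b, p(a)))  →  p(b)   [R2 at 1]

Reduce t₂ = cons(m(cons(m(f(f(cons(b, cons(b, b)), a), p(a)), a, a), b), p(p(b)), b), f(a, cons(b, a))):
1. cons(m(cons(m(f(f(cons(b, cons(b, b)), a), p(a)), a, a), b), p(p(b)), b), f(a, cons(b, a)))  →  cons(cons(m(f(f(cons(b, cons(b, b)), a), p(a)), a, a), b), f(a, cons(b, a)))   [R3 at 1]
2. cons(cons(m(f(f(cons(b, cons(b, b)), a), p(a)), a, a), b), f(a, cons(b, a)))  →  cons(cons(f(f(cons(b, cons(b, b)), a), p(a)), b), f(a, cons(b, a)))   [R3 at 1.1]
3. cons(cons(f(f(cons(b, cons(b, b)), a), p(a)), b), f(a, cons(b, a)))  →  cons(cons(f(cons(b, cons(b, b)), a), b), f(a, cons(b, a)))   [R2 at 1.1]
4. cons(cons(f(cons(b, cons(b, b)), a), b), f(a, cons(b, a)))  →  cons(cons(a, b), f(a, cons(b, a)))   [R1 at 1.1]
5. cons(cons(a, b), f(a, cons(b, a)))  →  cons(cons(a, b), a)   [R5 at 2]

no — NF(t₁) = p(b), NF(t₂) = cons(cons(a, b), a)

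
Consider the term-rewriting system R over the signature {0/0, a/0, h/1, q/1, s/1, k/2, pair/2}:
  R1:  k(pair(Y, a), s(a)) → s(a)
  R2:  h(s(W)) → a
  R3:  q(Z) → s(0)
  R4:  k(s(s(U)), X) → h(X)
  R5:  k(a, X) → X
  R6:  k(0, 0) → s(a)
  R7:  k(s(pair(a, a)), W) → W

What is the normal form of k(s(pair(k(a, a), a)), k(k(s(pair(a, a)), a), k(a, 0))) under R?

1. k(s(pair(k(a, a), a)), k(k(s(pair(a, a)), a), k(a, 0)))  →  k(s(pair(a, a)), k(k(s(pair(a, a)), a), k(a, 0)))   [R5 at 1.1.1]
2. k(s(pair(a, a)), k(k(s(pair(a, a)), a), k(a, 0)))  →  k(k(s(pair(a, a)), a), k(a, 0))   [R7 at ε]
3. k(k(s(pair(a, a)), a), k(a, 0))  →  k(a, k(a, 0))   [R7 at 1]
4. k(a, k(a, 0))  →  k(a, 0)   [R5 at ε]
5. k(a, 0)  →  0   [R5 at ε]

0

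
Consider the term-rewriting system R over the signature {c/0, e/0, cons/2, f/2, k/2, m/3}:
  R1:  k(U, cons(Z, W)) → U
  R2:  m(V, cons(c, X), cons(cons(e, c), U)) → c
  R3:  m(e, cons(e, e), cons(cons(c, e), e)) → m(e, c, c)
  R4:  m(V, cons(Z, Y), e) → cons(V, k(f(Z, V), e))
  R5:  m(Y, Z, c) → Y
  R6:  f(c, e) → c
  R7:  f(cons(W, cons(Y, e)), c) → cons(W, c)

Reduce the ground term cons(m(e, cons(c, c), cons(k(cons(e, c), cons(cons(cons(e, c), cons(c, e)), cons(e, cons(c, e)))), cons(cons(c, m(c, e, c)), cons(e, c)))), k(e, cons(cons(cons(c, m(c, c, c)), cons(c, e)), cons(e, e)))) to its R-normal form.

cons(c, e)

1. cons(m(e, cons(c, c), cons(k(cons(e, c), cons(cons(cons(e, c), cons(c, e)), cons(e, cons(c, e)))), cons(cons(c, m(c, e, c)), cons(e, c)))), k(e, cons(cons(cons(c, m(c, c, c)), cons(c, e)), cons(e, e))))  →  cons(m(e, cons(c, c), cons(cons(e, c), cons(cons(c, m(c, e, c)), cons(e, c)))), k(e, cons(cons(cons(c, m(c, c, c)), cons(c, e)), cons(e, e))))   [R1 at 1.3.1]
2. cons(m(e, cons(c, c), cons(cons(e, c), cons(cons(c, m(c, e, c)), cons(e, c)))), k(e, cons(cons(cons(c, m(c, c, c)), cons(c, e)), cons(e, e))))  →  cons(c, k(e, cons(cons(cons(c, m(c, c, c)), cons(c, e)), cons(e, e))))   [R2 at 1]
3. cons(c, k(e, cons(cons(cons(c, m(c, c, c)), cons(c, e)), cons(e, e))))  →  cons(c, e)   [R1 at 2]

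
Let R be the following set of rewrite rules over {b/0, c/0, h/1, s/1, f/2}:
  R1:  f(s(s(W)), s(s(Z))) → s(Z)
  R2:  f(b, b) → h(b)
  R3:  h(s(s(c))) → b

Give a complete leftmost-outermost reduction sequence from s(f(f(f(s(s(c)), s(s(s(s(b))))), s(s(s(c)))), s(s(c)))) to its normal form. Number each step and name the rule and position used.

s(s(c))

1. s(f(f(f(s(s(c)), s(s(s(s(b))))), s(s(s(c)))), s(s(c))))  →  s(f(f(s(s(s(b))), s(s(s(c)))), s(s(c))))   [R1 at 1.1.1]
2. s(f(f(s(s(s(b))), s(s(s(c)))), s(s(c))))  →  s(f(s(s(c)), s(s(c))))   [R1 at 1.1]
3. s(f(s(s(c)), s(s(c))))  →  s(s(c))   [R1 at 1]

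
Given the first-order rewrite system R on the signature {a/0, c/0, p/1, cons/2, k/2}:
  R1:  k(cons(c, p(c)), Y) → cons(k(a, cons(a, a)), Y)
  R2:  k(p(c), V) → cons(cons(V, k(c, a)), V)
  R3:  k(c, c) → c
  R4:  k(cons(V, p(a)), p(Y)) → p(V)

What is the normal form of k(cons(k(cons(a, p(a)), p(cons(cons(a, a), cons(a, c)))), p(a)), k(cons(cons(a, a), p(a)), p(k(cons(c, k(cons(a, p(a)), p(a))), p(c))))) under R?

1. k(cons(k(cons(a, p(a)), p(cons(cons(a, a), cons(a, c)))), p(a)), k(cons(cons(a, a), p(a)), p(k(cons(c, k(cons(a, p(a)), p(a))), p(c)))))  →  k(cons(p(a), p(a)), k(cons(cons(a, a), p(a)), p(k(cons(c, k(cons(a, p(a)), p(a))), p(c)))))   [R4 at 1.1]
2. k(cons(p(a), p(a)), k(cons(cons(a, a), p(a)), p(k(cons(c, k(cons(a, p(a)), p(a))), p(c)))))  →  k(cons(p(a), p(a)), p(cons(a, a)))   [R4 at 2]
3. k(cons(p(a), p(a)), p(cons(a, a)))  →  p(p(a))   [R4 at ε]

p(p(a))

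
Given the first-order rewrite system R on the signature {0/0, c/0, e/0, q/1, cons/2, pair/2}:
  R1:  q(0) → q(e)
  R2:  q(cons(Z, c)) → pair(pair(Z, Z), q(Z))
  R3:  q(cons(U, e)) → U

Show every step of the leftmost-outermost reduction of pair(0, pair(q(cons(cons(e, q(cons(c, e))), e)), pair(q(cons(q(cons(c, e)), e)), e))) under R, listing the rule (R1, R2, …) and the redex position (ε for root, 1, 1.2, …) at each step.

pair(0, pair(cons(e, c), pair(c, e)))

1. pair(0, pair(q(cons(cons(e, q(cons(c, e))), e)), pair(q(cons(q(cons(c, e)), e)), e)))  →  pair(0, pair(cons(e, q(cons(c, e))), pair(q(cons(q(cons(c, e)), e)), e)))   [R3 at 2.1]
2. pair(0, pair(cons(e, q(cons(c, e))), pair(q(cons(q(cons(c, e)), e)), e)))  →  pair(0, pair(cons(e, c), pair(q(cons(q(cons(c, e)), e)), e)))   [R3 at 2.1.2]
3. pair(0, pair(cons(e, c), pair(q(cons(q(cons(c, e)), e)), e)))  →  pair(0, pair(cons(e, c), pair(q(cons(c, e)), e)))   [R3 at 2.2.1]
4. pair(0, pair(cons(e, c), pair(q(cons(c, e)), e)))  →  pair(0, pair(cons(e, c), pair(c, e)))   [R3 at 2.2.1]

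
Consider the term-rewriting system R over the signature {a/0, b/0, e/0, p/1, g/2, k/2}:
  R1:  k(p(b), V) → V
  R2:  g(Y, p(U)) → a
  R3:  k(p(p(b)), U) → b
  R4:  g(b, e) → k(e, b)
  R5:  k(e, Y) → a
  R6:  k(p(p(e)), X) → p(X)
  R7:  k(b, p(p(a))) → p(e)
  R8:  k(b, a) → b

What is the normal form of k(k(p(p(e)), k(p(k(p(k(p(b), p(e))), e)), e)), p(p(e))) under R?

1. k(k(p(p(e)), k(p(k(p(k(p(b), p(e))), e)), e)), p(p(e)))  →  k(p(k(p(k(p(k(p(b), p(e))), e)), e)), p(p(e)))   [R6 at 1]
2. k(p(k(p(k(p(k(p(b), p(e))), e)), e)), p(p(e)))  →  k(p(k(p(k(p(p(e)), e)), e)), p(p(e)))   [R1 at 1.1.1.1.1.1]
3. k(p(k(p(k(p(p(e)), e)), e)), p(p(e)))  →  k(p(k(p(p(e)), e)), p(p(e)))   [R6 at 1.1.1.1]
4. k(p(k(p(p(e)), e)), p(p(e)))  →  k(p(p(e)), p(p(e)))   [R6 at 1.1]
5. k(p(p(e)), p(p(e)))  →  p(p(p(e)))   [R6 at ε]

p(p(p(e)))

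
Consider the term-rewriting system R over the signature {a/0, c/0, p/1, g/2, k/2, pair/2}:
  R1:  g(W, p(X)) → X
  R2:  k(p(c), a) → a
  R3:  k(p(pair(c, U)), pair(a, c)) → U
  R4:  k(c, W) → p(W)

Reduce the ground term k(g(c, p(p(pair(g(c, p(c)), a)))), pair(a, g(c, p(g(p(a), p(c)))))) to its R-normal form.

1. k(g(c, p(p(pair(g(c, p(c)), a)))), pair(a, g(c, p(g(p(a), p(c))))))  →  k(p(pair(g(c, p(c)), a)), pair(a, g(c, p(g(p(a), p(c))))))   [R1 at 1]
2. k(p(pair(g(c, p(c)), a)), pair(a, g(c, p(g(p(a), p(c))))))  →  k(p(pair(c, a)), pair(a, g(c, p(g(p(a), p(c))))))   [R1 at 1.1.1]
3. k(p(pair(c, a)), pair(a, g(c, p(g(p(a), p(c))))))  →  k(p(pair(c, a)), pair(a, g(p(a), p(c))))   [R1 at 2.2]
4. k(p(pair(c, a)), pair(a, g(p(a), p(c))))  →  k(p(pair(c, a)), pair(a, c))   [R1 at 2.2]
5. k(p(pair(c, a)), pair(a, c))  →  a   [R3 at ε]

a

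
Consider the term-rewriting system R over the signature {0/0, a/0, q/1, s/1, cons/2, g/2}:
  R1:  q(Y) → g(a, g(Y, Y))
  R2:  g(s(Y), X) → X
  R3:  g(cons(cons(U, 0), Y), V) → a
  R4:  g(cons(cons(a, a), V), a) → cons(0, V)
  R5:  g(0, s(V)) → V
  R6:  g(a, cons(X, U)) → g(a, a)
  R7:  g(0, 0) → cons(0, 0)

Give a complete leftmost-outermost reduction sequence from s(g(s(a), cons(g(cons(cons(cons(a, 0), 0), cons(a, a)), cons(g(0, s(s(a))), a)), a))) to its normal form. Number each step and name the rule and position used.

1. s(g(s(a), cons(g(cons(cons(cons(a, 0), 0), cons(a, a)), cons(g(0, s(s(a))), a)), a)))  →  s(cons(g(cons(cons(cons(a, 0), 0), cons(a, a)), cons(g(0, s(s(a))), a)), a))   [R2 at 1]
2. s(cons(g(cons(cons(cons(a, 0), 0), cons(a, a)), cons(g(0, s(s(a))), a)), a))  →  s(cons(a, a))   [R3 at 1.1]

s(cons(a, a))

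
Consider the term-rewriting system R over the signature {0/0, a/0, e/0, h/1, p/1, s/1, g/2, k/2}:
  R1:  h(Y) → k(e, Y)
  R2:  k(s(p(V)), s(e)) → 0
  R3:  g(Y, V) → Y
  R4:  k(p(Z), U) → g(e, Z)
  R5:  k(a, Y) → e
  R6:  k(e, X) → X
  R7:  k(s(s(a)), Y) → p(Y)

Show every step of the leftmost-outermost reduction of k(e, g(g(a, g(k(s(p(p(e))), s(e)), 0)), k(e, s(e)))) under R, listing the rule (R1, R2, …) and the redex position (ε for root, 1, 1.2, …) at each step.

a

1. k(e, g(g(a, g(k(s(p(p(e))), s(e)), 0)), k(e, s(e))))  →  g(g(a, g(k(s(p(p(e))), s(e)), 0)), k(e, s(e)))   [R6 at ε]
2. g(g(a, g(k(s(p(p(e))), s(e)), 0)), k(e, s(e)))  →  g(a, g(k(s(p(p(e))), s(e)), 0))   [R3 at ε]
3. g(a, g(k(s(p(p(e))), s(e)), 0))  →  a   [R3 at ε]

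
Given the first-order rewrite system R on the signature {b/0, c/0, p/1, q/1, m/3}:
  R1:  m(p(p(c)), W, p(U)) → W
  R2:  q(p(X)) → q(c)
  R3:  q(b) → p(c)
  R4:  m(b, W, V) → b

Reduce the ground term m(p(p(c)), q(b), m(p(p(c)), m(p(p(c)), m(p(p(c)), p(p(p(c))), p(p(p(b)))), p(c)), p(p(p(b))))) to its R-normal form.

p(c)

1. m(p(p(c)), q(b), m(p(p(c)), m(p(p(c)), m(p(p(c)), p(p(p(c))), p(p(p(b)))), p(c)), p(p(p(b)))))  →  m(p(p(c)), p(c), m(p(p(c)), m(p(p(c)), m(p(p(c)), p(p(p(c))), p(p(p(b)))), p(c)), p(p(p(b)))))   [R3 at 2]
2. m(p(p(c)), p(c), m(p(p(c)), m(p(p(c)), m(p(p(c)), p(p(p(c))), p(p(p(b)))), p(c)), p(p(p(b)))))  →  m(p(p(c)), p(c), m(p(p(c)), m(p(p(c)), p(p(p(c))), p(p(p(b)))), p(c)))   [R1 at 3]
3. m(p(p(c)), p(c), m(p(p(c)), m(p(p(c)), p(p(p(c))), p(p(p(b)))), p(c)))  →  m(p(p(c)), p(c), m(p(p(c)), p(p(p(c))), p(p(p(b)))))   [R1 at 3]
4. m(p(p(c)), p(c), m(p(p(c)), p(p(p(c))), p(p(p(b)))))  →  m(p(p(c)), p(c), p(p(p(c))))   [R1 at 3]
5. m(p(p(c)), p(c), p(p(p(c))))  →  p(c)   [R1 at ε]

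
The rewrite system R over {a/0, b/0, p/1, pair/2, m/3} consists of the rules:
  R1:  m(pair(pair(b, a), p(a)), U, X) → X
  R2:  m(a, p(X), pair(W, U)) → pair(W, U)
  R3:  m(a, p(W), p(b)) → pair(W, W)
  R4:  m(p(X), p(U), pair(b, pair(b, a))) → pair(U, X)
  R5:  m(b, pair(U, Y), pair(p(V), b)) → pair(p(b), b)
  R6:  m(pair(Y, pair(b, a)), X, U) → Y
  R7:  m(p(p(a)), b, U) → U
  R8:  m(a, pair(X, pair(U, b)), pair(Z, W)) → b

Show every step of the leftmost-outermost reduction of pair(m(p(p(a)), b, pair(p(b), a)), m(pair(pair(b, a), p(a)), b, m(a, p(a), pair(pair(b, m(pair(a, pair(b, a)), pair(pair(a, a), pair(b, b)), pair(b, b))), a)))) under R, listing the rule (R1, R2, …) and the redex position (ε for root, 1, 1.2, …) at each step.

1. pair(m(p(p(a)), b, pair(p(b), a)), m(pair(pair(b, a), p(a)), b, m(a, p(a), pair(pair(b, m(pair(a, pair(b, a)), pair(pair(a, a), pair(b, b)), pair(b, b))), a))))  →  pair(pair(p(b), a), m(pair(pair(b, a), p(a)), b, m(a, p(a), pair(pair(b, m(pair(a, pair(b, a)), pair(pair(a, a), pair(b, b)), pair(b, b))), a))))   [R7 at 1]
2. pair(pair(p(b), a), m(pair(pair(b, a), p(a)), b, m(a, p(a), pair(pair(b, m(pair(a, pair(b, a)), pair(pair(a, a), pair(b, b)), pair(b, b))), a))))  →  pair(pair(p(b), a), m(a, p(a), pair(pair(b, m(pair(a, pair(b, a)), pair(pair(a, a), pair(b, b)), pair(b, b))), a)))   [R1 at 2]
3. pair(pair(p(b), a), m(a, p(a), pair(pair(b, m(pair(a, pair(b, a)), pair(pair(a, a), pair(b, b)), pair(b, b))), a)))  →  pair(pair(p(b), a), pair(pair(b, m(pair(a, pair(b, a)), pair(pair(a, a), pair(b, b)), pair(b, b))), a))   [R2 at 2]
4. pair(pair(p(b), a), pair(pair(b, m(pair(a, pair(b, a)), pair(pair(a, a), pair(b, b)), pair(b, b))), a))  →  pair(pair(p(b), a), pair(pair(b, a), a))   [R6 at 2.1.2]

pair(pair(p(b), a), pair(pair(b, a), a))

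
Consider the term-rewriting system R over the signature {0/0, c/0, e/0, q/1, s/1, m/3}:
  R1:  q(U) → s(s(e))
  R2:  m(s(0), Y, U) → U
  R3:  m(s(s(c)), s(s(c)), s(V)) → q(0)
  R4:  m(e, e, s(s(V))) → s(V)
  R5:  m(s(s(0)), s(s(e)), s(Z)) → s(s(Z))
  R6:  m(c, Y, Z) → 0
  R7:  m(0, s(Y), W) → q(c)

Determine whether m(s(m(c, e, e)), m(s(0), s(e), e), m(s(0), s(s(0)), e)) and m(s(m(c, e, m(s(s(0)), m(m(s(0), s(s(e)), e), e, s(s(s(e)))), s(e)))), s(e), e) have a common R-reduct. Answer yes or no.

yes — NF(t₁) = e, NF(t₂) = e

Reduce t₁ = m(s(m(c, e, e)), m(s(0), s(e), e), m(s(0), s(s(0)), e)):
1. m(s(m(c, e, e)), m(s(0), s(e), e), m(s(0), s(s(0)), e))  →  m(s(0), m(s(0), s(e), e), m(s(0), s(s(0)), e))   [R6 at 1.1]
2. m(s(0), m(s(0), s(e), e), m(s(0), s(s(0)), e))  →  m(s(0), s(s(0)), e)   [R2 at ε]
3. m(s(0), s(s(0)), e)  →  e   [R2 at ε]

Reduce t₂ = m(s(m(c, e, m(s(s(0)), m(m(s(0), s(s(e)), e), e, s(s(s(e)))), s(e)))), s(e), e):
1. m(s(m(c, e, m(s(s(0)), m(m(s(0), s(s(e)), e), e, s(s(s(e)))), s(e)))), s(e), e)  →  m(s(0), s(e), e)   [R6 at 1.1]
2. m(s(0), s(e), e)  →  e   [R2 at ε]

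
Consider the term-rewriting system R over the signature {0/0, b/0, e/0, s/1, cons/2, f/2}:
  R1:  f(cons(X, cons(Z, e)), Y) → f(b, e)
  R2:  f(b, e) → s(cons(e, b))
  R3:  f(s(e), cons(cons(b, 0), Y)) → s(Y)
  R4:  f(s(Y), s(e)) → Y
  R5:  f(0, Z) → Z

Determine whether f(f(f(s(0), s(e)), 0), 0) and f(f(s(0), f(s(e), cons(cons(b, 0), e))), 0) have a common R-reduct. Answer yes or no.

yes — NF(t₁) = 0, NF(t₂) = 0

Reduce t₁ = f(f(f(s(0), s(e)), 0), 0):
1. f(f(f(s(0), s(e)), 0), 0)  →  f(f(0, 0), 0)   [R4 at 1.1]
2. f(f(0, 0), 0)  →  f(0, 0)   [R5 at 1]
3. f(0, 0)  →  0   [R5 at ε]

Reduce t₂ = f(f(s(0), f(s(e), cons(cons(b, 0), e))), 0):
1. f(f(s(0), f(s(e), cons(cons(b, 0), e))), 0)  →  f(f(s(0), s(e)), 0)   [R3 at 1.2]
2. f(f(s(0), s(e)), 0)  →  f(0, 0)   [R4 at 1]
3. f(0, 0)  →  0   [R5 at ε]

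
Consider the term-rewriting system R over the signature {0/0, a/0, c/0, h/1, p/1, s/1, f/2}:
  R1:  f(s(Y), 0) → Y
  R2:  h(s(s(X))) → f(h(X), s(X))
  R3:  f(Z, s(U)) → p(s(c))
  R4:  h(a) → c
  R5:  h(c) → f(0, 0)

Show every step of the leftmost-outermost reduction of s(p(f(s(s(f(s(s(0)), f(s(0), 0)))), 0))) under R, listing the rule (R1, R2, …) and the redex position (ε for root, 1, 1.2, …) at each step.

1. s(p(f(s(s(f(s(s(0)), f(s(0), 0)))), 0)))  →  s(p(s(f(s(s(0)), f(s(0), 0)))))   [R1 at 1.1]
2. s(p(s(f(s(s(0)), f(s(0), 0)))))  →  s(p(s(f(s(s(0)), 0))))   [R1 at 1.1.1.2]
3. s(p(s(f(s(s(0)), 0))))  →  s(p(s(s(0))))   [R1 at 1.1.1]

s(p(s(s(0))))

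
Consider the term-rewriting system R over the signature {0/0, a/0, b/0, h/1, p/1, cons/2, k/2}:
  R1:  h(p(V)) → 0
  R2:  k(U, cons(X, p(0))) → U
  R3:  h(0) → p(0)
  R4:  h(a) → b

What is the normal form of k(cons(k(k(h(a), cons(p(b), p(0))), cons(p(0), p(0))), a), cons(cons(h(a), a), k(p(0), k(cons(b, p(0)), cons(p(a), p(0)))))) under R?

cons(b, a)

1. k(cons(k(k(h(a), cons(p(b), p(0))), cons(p(0), p(0))), a), cons(cons(h(a), a), k(p(0), k(cons(b, p(0)), cons(p(a), p(0))))))  →  k(cons(k(h(a), cons(p(b), p(0))), a), cons(cons(h(a), a), k(p(0), k(cons(b, p(0)), cons(p(a), p(0))))))   [R2 at 1.1]
2. k(cons(k(h(a), cons(p(b), p(0))), a), cons(cons(h(a), a), k(p(0), k(cons(b, p(0)), cons(p(a), p(0))))))  →  k(cons(h(a), a), cons(cons(h(a), a), k(p(0), k(cons(b, p(0)), cons(p(a), p(0))))))   [R2 at 1.1]
3. k(cons(h(a), a), cons(cons(h(a), a), k(p(0), k(cons(b, p(0)), cons(p(a), p(0))))))  →  k(cons(b, a), cons(cons(h(a), a), k(p(0), k(cons(b, p(0)), cons(p(a), p(0))))))   [R4 at 1.1]
4. k(cons(b, a), cons(cons(h(a), a), k(p(0), k(cons(b, p(0)), cons(p(a), p(0))))))  →  k(cons(b, a), cons(cons(b, a), k(p(0), k(cons(b, p(0)), cons(p(a), p(0))))))   [R4 at 2.1.1]
5. k(cons(b, a), cons(cons(b, a), k(p(0), k(cons(b, p(0)), cons(p(a), p(0))))))  →  k(cons(b, a), cons(cons(b, a), k(p(0), cons(b, p(0)))))   [R2 at 2.2.2]
6. k(cons(b, a), cons(cons(b, a), k(p(0), cons(b, p(0)))))  →  k(cons(b, a), cons(cons(b, a), p(0)))   [R2 at 2.2]
7. k(cons(b, a), cons(cons(b, a), p(0)))  →  cons(b, a)   [R2 at ε]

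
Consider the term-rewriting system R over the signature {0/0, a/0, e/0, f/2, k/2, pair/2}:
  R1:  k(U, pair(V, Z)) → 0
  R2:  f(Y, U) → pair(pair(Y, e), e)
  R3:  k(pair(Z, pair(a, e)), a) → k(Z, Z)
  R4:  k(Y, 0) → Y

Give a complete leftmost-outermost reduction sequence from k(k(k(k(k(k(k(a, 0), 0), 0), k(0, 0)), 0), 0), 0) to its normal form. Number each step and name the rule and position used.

a

1. k(k(k(k(k(k(k(a, 0), 0), 0), k(0, 0)), 0), 0), 0)  →  k(k(k(k(k(k(a, 0), 0), 0), k(0, 0)), 0), 0)   [R4 at ε]
2. k(k(k(k(k(k(a, 0), 0), 0), k(0, 0)), 0), 0)  →  k(k(k(k(k(a, 0), 0), 0), k(0, 0)), 0)   [R4 at ε]
3. k(k(k(k(k(a, 0), 0), 0), k(0, 0)), 0)  →  k(k(k(k(a, 0), 0), 0), k(0, 0))   [R4 at ε]
4. k(k(k(k(a, 0), 0), 0), k(0, 0))  →  k(k(k(a, 0), 0), k(0, 0))   [R4 at 1]
5. k(k(k(a, 0), 0), k(0, 0))  →  k(k(a, 0), k(0, 0))   [R4 at 1]
6. k(k(a, 0), k(0, 0))  →  k(a, k(0, 0))   [R4 at 1]
7. k(a, k(0, 0))  →  k(a, 0)   [R4 at 2]
8. k(a, 0)  →  a   [R4 at ε]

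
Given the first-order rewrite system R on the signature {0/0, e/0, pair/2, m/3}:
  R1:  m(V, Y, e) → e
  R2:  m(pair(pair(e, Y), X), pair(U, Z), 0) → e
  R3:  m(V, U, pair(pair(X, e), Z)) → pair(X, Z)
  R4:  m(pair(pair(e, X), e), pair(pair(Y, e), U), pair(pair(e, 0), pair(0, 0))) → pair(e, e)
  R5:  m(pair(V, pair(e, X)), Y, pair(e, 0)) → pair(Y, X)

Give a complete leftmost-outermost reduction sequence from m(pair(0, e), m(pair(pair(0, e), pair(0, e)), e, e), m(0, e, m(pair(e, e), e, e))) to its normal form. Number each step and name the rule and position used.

e

1. m(pair(0, e), m(pair(pair(0, e), pair(0, e)), e, e), m(0, e, m(pair(e, e), e, e)))  →  m(pair(0, e), e, m(0, e, m(pair(e, e), e, e)))   [R1 at 2]
2. m(pair(0, e), e, m(0, e, m(pair(e, e), e, e)))  →  m(pair(0, e), e, m(0, e, e))   [R1 at 3.3]
3. m(pair(0, e), e, m(0, e, e))  →  m(pair(0, e), e, e)   [R1 at 3]
4. m(pair(0, e), e, e)  →  e   [R1 at ε]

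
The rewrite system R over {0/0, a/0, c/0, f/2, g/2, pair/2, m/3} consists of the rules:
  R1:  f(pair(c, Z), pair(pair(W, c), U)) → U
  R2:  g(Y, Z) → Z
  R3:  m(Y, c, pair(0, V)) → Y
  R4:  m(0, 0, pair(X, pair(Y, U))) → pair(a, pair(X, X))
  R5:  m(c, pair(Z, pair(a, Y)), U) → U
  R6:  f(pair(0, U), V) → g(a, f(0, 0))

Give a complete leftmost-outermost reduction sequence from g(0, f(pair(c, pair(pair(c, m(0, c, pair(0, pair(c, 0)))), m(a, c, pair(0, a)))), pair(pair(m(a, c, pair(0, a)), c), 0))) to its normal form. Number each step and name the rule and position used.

0

1. g(0, f(pair(c, pair(pair(c, m(0, c, pair(0, pair(c, 0)))), m(a, c, pair(0, a)))), pair(pair(m(a, c, pair(0, a)), c), 0)))  →  f(pair(c, pair(pair(c, m(0, c, pair(0, pair(c, 0)))), m(a, c, pair(0, a)))), pair(pair(m(a, c, pair(0, a)), c), 0))   [R2 at ε]
2. f(pair(c, pair(pair(c, m(0, c, pair(0, pair(c, 0)))), m(a, c, pair(0, a)))), pair(pair(m(a, c, pair(0, a)), c), 0))  →  0   [R1 at ε]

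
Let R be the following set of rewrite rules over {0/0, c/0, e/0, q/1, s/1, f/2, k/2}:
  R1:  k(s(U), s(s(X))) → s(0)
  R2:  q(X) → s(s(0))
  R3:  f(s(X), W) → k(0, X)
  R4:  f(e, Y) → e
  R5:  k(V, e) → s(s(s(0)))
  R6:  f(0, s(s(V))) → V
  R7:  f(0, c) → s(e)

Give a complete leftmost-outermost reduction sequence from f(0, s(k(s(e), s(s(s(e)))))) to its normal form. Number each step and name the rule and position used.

0

1. f(0, s(k(s(e), s(s(s(e))))))  →  f(0, s(s(0)))   [R1 at 2.1]
2. f(0, s(s(0)))  →  0   [R6 at ε]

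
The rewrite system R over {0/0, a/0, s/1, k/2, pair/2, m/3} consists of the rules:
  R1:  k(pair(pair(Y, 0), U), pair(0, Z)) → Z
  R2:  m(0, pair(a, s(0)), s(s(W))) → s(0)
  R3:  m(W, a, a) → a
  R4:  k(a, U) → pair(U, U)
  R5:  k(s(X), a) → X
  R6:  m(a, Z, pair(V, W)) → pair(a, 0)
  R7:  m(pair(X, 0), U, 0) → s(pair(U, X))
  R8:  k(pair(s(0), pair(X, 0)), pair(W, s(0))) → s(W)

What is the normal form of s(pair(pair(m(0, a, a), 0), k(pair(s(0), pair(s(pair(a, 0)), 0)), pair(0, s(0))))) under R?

1. s(pair(pair(m(0, a, a), 0), k(pair(s(0), pair(s(pair(a, 0)), 0)), pair(0, s(0)))))  →  s(pair(pair(a, 0), k(pair(s(0), pair(s(pair(a, 0)), 0)), pair(0, s(0)))))   [R3 at 1.1.1]
2. s(pair(pair(a, 0), k(pair(s(0), pair(s(pair(a, 0)), 0)), pair(0, s(0)))))  →  s(pair(pair(a, 0), s(0)))   [R8 at 1.2]

s(pair(pair(a, 0), s(0)))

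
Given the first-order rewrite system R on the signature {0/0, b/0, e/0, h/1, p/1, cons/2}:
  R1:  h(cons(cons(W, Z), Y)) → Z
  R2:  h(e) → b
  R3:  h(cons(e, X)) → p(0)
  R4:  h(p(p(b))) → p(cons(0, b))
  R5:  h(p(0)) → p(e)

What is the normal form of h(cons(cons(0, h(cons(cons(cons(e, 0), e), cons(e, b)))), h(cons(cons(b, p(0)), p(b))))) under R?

e

1. h(cons(cons(0, h(cons(cons(cons(e, 0), e), cons(e, b)))), h(cons(cons(b, p(0)), p(b)))))  →  h(cons(cons(cons(e, 0), e), cons(e, b)))   [R1 at ε]
2. h(cons(cons(cons(e, 0), e), cons(e, b)))  →  e   [R1 at ε]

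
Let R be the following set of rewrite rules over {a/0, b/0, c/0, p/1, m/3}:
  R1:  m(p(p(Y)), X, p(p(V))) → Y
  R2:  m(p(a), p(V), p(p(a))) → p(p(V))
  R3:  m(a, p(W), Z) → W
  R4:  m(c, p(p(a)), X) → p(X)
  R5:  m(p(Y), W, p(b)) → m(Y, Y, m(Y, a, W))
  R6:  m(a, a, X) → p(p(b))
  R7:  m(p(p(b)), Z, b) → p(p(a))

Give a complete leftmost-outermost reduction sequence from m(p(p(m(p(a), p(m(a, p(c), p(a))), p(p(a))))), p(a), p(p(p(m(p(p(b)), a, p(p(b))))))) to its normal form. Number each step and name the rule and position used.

p(p(c))

1. m(p(p(m(p(a), p(m(a, p(c), p(a))), p(p(a))))), p(a), p(p(p(m(p(p(b)), a, p(p(b)))))))  →  m(p(a), p(m(a, p(c), p(a))), p(p(a)))   [R1 at ε]
2. m(p(a), p(m(a, p(c), p(a))), p(p(a)))  →  p(p(m(a, p(c), p(a))))   [R2 at ε]
3. p(p(m(a, p(c), p(a))))  →  p(p(c))   [R3 at 1.1]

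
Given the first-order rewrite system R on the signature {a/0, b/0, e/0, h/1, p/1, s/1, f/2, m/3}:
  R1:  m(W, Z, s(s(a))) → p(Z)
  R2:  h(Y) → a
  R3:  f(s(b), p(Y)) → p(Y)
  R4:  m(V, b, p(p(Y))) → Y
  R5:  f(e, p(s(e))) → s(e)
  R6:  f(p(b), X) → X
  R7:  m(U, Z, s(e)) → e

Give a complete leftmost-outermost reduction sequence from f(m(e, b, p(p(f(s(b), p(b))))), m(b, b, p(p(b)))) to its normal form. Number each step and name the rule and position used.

1. f(m(e, b, p(p(f(s(b), p(b))))), m(b, b, p(p(b))))  →  f(f(s(b), p(b)), m(b, b, p(p(b))))   [R4 at 1]
2. f(f(s(b), p(b)), m(b, b, p(p(b))))  →  f(p(b), m(b, b, p(p(b))))   [R3 at 1]
3. f(p(b), m(b, b, p(p(b))))  →  m(b, b, p(p(b)))   [R6 at ε]
4. m(b, b, p(p(b)))  →  b   [R4 at ε]

b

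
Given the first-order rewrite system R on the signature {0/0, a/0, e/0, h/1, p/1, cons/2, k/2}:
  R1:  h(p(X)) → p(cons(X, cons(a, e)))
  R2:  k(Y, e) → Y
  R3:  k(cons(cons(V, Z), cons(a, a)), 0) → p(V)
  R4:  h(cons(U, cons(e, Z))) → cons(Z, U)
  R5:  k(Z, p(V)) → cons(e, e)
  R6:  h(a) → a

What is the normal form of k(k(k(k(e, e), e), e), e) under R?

1. k(k(k(k(e, e), e), e), e)  →  k(k(k(e, e), e), e)   [R2 at ε]
2. k(k(k(e, e), e), e)  →  k(k(e, e), e)   [R2 at ε]
3. k(k(e, e), e)  →  k(e, e)   [R2 at ε]
4. k(e, e)  →  e   [R2 at ε]

e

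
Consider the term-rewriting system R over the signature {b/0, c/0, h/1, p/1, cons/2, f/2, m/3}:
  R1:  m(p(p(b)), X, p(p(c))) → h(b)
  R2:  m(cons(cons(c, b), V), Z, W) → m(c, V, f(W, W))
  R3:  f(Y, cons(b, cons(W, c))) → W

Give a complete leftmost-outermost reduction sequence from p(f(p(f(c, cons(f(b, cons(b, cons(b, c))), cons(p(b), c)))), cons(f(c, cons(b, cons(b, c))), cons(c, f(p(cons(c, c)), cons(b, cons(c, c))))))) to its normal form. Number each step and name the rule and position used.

1. p(f(p(f(c, cons(f(b, cons(b, cons(b, c))), cons(p(b), c)))), cons(f(c, cons(b, cons(b, c))), cons(c, f(p(cons(c, c)), cons(b, cons(c, c)))))))  →  p(f(p(f(c, cons(b, cons(p(b), c)))), cons(f(c, cons(b, cons(b, c))), cons(c, f(p(cons(c, c)), cons(b, cons(c, c)))))))   [R3 at 1.1.1.2.1]
2. p(f(p(f(c, cons(b, cons(p(b), c)))), cons(f(c, cons(b, cons(b, c))), cons(c, f(p(cons(c, c)), cons(b, cons(c, c)))))))  →  p(f(p(p(b)), cons(f(c, cons(b, cons(b, c))), cons(c, f(p(cons(c, c)), cons(b, cons(c, c)))))))   [R3 at 1.1.1]
3. p(f(p(p(b)), cons(f(c, cons(b, cons(b, c))), cons(c, f(p(cons(c, c)), cons(b, cons(c, c)))))))  →  p(f(p(p(b)), cons(b, cons(c, f(p(cons(c, c)), cons(b, cons(c, c)))))))   [R3 at 1.2.1]
4. p(f(p(p(b)), cons(b, cons(c, f(p(cons(c, c)), cons(b, cons(c, c)))))))  →  p(f(p(p(b)), cons(b, cons(c, c))))   [R3 at 1.2.2.2]
5. p(f(p(p(b)), cons(b, cons(c, c))))  →  p(c)   [R3 at 1]

p(c)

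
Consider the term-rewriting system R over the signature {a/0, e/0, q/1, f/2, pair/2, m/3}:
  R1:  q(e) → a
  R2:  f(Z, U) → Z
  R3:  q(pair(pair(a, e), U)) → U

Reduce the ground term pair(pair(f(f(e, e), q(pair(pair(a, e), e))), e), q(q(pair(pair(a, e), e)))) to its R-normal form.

1. pair(pair(f(f(e, e), q(pair(pair(a, e), e))), e), q(q(pair(pair(a, e), e))))  →  pair(pair(f(e, e), e), q(q(pair(pair(a, e), e))))   [R2 at 1.1]
2. pair(pair(f(e, e), e), q(q(pair(pair(a, e), e))))  →  pair(pair(e, e), q(q(pair(pair(a, e), e))))   [R2 at 1.1]
3. pair(pair(e, e), q(q(pair(pair(a, e), e))))  →  pair(pair(e, e), q(e))   [R3 at 2.1]
4. pair(pair(e, e), q(e))  →  pair(pair(e, e), a)   [R1 at 2]

pair(pair(e, e), a)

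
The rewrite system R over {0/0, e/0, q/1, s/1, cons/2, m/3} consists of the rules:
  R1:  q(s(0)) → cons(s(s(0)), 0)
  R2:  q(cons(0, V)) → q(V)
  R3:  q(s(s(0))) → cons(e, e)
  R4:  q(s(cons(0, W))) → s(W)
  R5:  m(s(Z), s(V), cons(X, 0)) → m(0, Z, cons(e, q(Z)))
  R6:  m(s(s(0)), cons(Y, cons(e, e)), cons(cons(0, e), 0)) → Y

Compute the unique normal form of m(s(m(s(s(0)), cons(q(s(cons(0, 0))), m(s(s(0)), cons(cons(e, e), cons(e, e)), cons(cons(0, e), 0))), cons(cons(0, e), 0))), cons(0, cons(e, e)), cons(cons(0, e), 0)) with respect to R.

1. m(s(m(s(s(0)), cons(q(s(cons(0, 0))), m(s(s(0)), cons(cons(e, e), cons(e, e)), cons(cons(0, e), 0))), cons(cons(0, e), 0))), cons(0, cons(e, e)), cons(cons(0, e), 0))  →  m(s(m(s(s(0)), cons(s(0), m(s(s(0)), cons(cons(e, e), cons(e, e)), cons(cons(0, e), 0))), cons(cons(0, e), 0))), cons(0, cons(e, e)), cons(cons(0, e), 0))   [R4 at 1.1.2.1]
2. m(s(m(s(s(0)), cons(s(0), m(s(s(0)), cons(cons(e, e), cons(e, e)), cons(cons(0, e), 0))), cons(cons(0, e), 0))), cons(0, cons(e, e)), cons(cons(0, e), 0))  →  m(s(m(s(s(0)), cons(s(0), cons(e, e)), cons(cons(0, e), 0))), cons(0, cons(e, e)), cons(cons(0, e), 0))   [R6 at 1.1.2.2]
3. m(s(m(s(s(0)), cons(s(0), cons(e, e)), cons(cons(0, e), 0))), cons(0, cons(e, e)), cons(cons(0, e), 0))  →  m(s(s(0)), cons(0, cons(e, e)), cons(cons(0, e), 0))   [R6 at 1.1]
4. m(s(s(0)), cons(0, cons(e, e)), cons(cons(0, e), 0))  →  0   [R6 at ε]

0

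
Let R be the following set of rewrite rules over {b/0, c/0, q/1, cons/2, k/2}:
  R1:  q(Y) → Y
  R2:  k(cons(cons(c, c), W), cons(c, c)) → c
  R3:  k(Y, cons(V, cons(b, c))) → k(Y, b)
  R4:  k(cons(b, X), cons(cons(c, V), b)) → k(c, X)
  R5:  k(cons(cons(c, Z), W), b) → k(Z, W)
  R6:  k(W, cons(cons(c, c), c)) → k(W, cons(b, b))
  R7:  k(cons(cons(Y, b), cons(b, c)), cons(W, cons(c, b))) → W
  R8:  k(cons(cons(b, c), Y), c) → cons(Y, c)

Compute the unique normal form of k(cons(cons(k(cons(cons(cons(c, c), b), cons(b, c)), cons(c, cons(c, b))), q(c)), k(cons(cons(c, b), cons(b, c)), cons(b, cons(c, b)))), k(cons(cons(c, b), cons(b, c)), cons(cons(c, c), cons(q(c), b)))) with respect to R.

c

1. k(cons(cons(k(cons(cons(cons(c, c), b), cons(b, c)), cons(c, cons(c, b))), q(c)), k(cons(cons(c, b), cons(b, c)), cons(b, cons(c, b)))), k(cons(cons(c, b), cons(b, c)), cons(cons(c, c), cons(q(c), b))))  →  k(cons(cons(c, q(c)), k(cons(cons(c, b), cons(b, c)), cons(b, cons(c, b)))), k(cons(cons(c, b), cons(b, c)), cons(cons(c, c), cons(q(c), b))))   [R7 at 1.1.1]
2. k(cons(cons(c, q(c)), k(cons(cons(c, b), cons(b, c)), cons(b, cons(c, b)))), k(cons(cons(c, b), cons(b, c)), cons(cons(c, c), cons(q(c), b))))  →  k(cons(cons(c, c), k(cons(cons(c, b), cons(b, c)), cons(b, cons(c, b)))), k(cons(cons(c, b), cons(b, c)), cons(cons(c, c), cons(q(c), b))))   [R1 at 1.1.2]
3. k(cons(cons(c, c), k(cons(cons(c, b), cons(b, c)), cons(b, cons(c, b)))), k(cons(cons(c, b), cons(b, c)), cons(cons(c, c), cons(q(c), b))))  →  k(cons(cons(c, c), b), k(cons(cons(c, b), cons(b, c)), cons(cons(c, c), cons(q(c), b))))   [R7 at 1.2]
4. k(cons(cons(c, c), b), k(cons(cons(c, b), cons(b, c)), cons(cons(c, c), cons(q(c), b))))  →  k(cons(cons(c, c), b), k(cons(cons(c, b), cons(b, c)), cons(cons(c, c), cons(c, b))))   [R1 at 2.2.2.1]
5. k(cons(cons(c, c), b), k(cons(cons(c, b), cons(b, c)), cons(cons(c, c), cons(c, b))))  →  k(cons(cons(c, c), b), cons(c, c))   [R7 at 2]
6. k(cons(cons(c, c), b), cons(c, c))  →  c   [R2 at ε]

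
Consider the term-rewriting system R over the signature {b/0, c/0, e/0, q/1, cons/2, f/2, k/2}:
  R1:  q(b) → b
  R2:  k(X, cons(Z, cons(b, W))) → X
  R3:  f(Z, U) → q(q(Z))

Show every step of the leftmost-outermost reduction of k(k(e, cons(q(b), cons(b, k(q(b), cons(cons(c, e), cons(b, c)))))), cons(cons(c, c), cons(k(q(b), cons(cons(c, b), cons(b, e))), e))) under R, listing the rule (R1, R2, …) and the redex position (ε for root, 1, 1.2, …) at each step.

1. k(k(e, cons(q(b), cons(b, k(q(b), cons(cons(c, e), cons(b, c)))))), cons(cons(c, c), cons(k(q(b), cons(cons(c, b), cons(b, e))), e)))  →  k(e, cons(cons(c, c), cons(k(q(b), cons(cons(c, b), cons(b, e))), e)))   [R2 at 1]
2. k(e, cons(cons(c, c), cons(k(q(b), cons(cons(c, b), cons(b, e))), e)))  →  k(e, cons(cons(c, c), cons(q(b), e)))   [R2 at 2.2.1]
3. k(e, cons(cons(c, c), cons(q(b), e)))  →  k(e, cons(cons(c, c), cons(b, e)))   [R1 at 2.2.1]
4. k(e, cons(cons(c, c), cons(b, e)))  →  e   [R2 at ε]

e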